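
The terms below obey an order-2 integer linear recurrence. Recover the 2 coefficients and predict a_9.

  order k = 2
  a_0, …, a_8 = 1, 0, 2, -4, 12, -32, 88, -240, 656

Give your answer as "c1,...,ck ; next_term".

-2,2 ; -1792

  a_2 = -2·0 + 2·1 = 2
  a_3 = -2·2 + 2·0 = -4
  a_4 = -2·-4 + 2·2 = 12
  a_5 = -2·12 + 2·-4 = -32
  a_6 = -2·-32 + 2·12 = 88
  a_7 = -2·88 + 2·-32 = -240
  a_8 = -2·-240 + 2·88 = 656
  a_9 = -2·656 + 2·-240 = -1792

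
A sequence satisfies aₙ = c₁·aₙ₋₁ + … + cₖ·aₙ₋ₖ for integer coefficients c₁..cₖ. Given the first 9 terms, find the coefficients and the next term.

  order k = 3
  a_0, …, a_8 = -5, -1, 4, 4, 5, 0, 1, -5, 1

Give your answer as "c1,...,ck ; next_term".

0,1,-1 ; -6

  a_3 = 0·4 + 1·-1 + -1·-5 = 4
  a_4 = 0·4 + 1·4 + -1·-1 = 5
  a_5 = 0·5 + 1·4 + -1·4 = 0
  a_6 = 0·0 + 1·5 + -1·4 = 1
  a_7 = 0·1 + 1·0 + -1·5 = -5
  a_8 = 0·-5 + 1·1 + -1·0 = 1
  a_9 = 0·1 + 1·-5 + -1·1 = -6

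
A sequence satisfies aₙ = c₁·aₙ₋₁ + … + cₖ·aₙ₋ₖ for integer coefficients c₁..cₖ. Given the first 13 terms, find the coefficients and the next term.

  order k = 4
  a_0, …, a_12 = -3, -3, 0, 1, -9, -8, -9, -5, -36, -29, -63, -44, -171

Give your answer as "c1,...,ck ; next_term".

  a_4 = 0·1 + 1·0 + 0·-3 + 3·-3 = -9
  a_5 = 0·-9 + 1·1 + 0·0 + 3·-3 = -8
  a_6 = 0·-8 + 1·-9 + 0·1 + 3·0 = -9
  a_7 = 0·-9 + 1·-8 + 0·-9 + 3·1 = -5
  a_8 = 0·-5 + 1·-9 + 0·-8 + 3·-9 = -36
  a_9 = 0·-36 + 1·-5 + 0·-9 + 3·-8 = -29
  a_10 = 0·-29 + 1·-36 + 0·-5 + 3·-9 = -63
  a_11 = 0·-63 + 1·-29 + 0·-36 + 3·-5 = -44
  a_12 = 0·-44 + 1·-63 + 0·-29 + 3·-36 = -171
  a_13 = 0·-171 + 1·-44 + 0·-63 + 3·-29 = -131

0,1,0,3 ; -131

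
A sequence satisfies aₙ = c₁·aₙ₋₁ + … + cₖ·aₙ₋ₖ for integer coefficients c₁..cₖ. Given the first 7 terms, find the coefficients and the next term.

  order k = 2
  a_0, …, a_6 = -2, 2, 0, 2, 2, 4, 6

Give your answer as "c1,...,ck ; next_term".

  a_2 = 1·2 + 1·-2 = 0
  a_3 = 1·0 + 1·2 = 2
  a_4 = 1·2 + 1·0 = 2
  a_5 = 1·2 + 1·2 = 4
  a_6 = 1·4 + 1·2 = 6
  a_7 = 1·6 + 1·4 = 10

1,1 ; 10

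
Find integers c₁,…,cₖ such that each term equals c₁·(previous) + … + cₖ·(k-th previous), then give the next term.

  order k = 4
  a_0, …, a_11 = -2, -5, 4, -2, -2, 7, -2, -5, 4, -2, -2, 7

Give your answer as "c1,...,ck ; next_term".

  a_4 = 0·-2 + -1·4 + 0·-5 + -1·-2 = -2
  a_5 = 0·-2 + -1·-2 + 0·4 + -1·-5 = 7
  a_6 = 0·7 + -1·-2 + 0·-2 + -1·4 = -2
  a_7 = 0·-2 + -1·7 + 0·-2 + -1·-2 = -5
  a_8 = 0·-5 + -1·-2 + 0·7 + -1·-2 = 4
  a_9 = 0·4 + -1·-5 + 0·-2 + -1·7 = -2
  a_10 = 0·-2 + -1·4 + 0·-5 + -1·-2 = -2
  a_11 = 0·-2 + -1·-2 + 0·4 + -1·-5 = 7
  a_12 = 0·7 + -1·-2 + 0·-2 + -1·4 = -2

0,-1,0,-1 ; -2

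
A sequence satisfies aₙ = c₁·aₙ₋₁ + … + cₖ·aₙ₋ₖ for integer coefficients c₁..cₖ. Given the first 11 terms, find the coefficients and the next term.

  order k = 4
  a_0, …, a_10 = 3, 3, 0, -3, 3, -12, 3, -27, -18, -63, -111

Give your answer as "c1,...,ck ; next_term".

0,3,2,-1 ; -198

  a_4 = 0·-3 + 3·0 + 2·3 + -1·3 = 3
  a_5 = 0·3 + 3·-3 + 2·0 + -1·3 = -12
  a_6 = 0·-12 + 3·3 + 2·-3 + -1·0 = 3
  a_7 = 0·3 + 3·-12 + 2·3 + -1·-3 = -27
  a_8 = 0·-27 + 3·3 + 2·-12 + -1·3 = -18
  a_9 = 0·-18 + 3·-27 + 2·3 + -1·-12 = -63
  a_10 = 0·-63 + 3·-18 + 2·-27 + -1·3 = -111
  a_11 = 0·-111 + 3·-63 + 2·-18 + -1·-27 = -198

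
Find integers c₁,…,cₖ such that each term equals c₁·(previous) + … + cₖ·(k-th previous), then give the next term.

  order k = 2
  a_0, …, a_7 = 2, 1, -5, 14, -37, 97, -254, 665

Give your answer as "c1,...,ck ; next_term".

-3,-1 ; -1741

  a_2 = -3·1 + -1·2 = -5
  a_3 = -3·-5 + -1·1 = 14
  a_4 = -3·14 + -1·-5 = -37
  a_5 = -3·-37 + -1·14 = 97
  a_6 = -3·97 + -1·-37 = -254
  a_7 = -3·-254 + -1·97 = 665
  a_8 = -3·665 + -1·-254 = -1741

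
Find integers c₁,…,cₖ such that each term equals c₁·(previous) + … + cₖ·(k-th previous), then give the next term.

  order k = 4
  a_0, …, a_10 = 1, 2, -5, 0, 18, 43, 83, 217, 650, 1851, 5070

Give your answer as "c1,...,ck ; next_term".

  a_4 = 3·0 + -2·-5 + 3·2 + 2·1 = 18
  a_5 = 3·18 + -2·0 + 3·-5 + 2·2 = 43
  a_6 = 3·43 + -2·18 + 3·0 + 2·-5 = 83
  a_7 = 3·83 + -2·43 + 3·18 + 2·0 = 217
  a_8 = 3·217 + -2·83 + 3·43 + 2·18 = 650
  a_9 = 3·650 + -2·217 + 3·83 + 2·43 = 1851
  a_10 = 3·1851 + -2·650 + 3·217 + 2·83 = 5070
  a_11 = 3·5070 + -2·1851 + 3·650 + 2·217 = 13892

3,-2,3,2 ; 13892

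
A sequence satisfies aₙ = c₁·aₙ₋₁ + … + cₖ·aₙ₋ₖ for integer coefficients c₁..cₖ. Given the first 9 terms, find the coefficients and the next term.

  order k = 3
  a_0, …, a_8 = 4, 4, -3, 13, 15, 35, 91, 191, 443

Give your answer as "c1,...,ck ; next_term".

1,2,2 ; 1007

  a_3 = 1·-3 + 2·4 + 2·4 = 13
  a_4 = 1·13 + 2·-3 + 2·4 = 15
  a_5 = 1·15 + 2·13 + 2·-3 = 35
  a_6 = 1·35 + 2·15 + 2·13 = 91
  a_7 = 1·91 + 2·35 + 2·15 = 191
  a_8 = 1·191 + 2·91 + 2·35 = 443
  a_9 = 1·443 + 2·191 + 2·91 = 1007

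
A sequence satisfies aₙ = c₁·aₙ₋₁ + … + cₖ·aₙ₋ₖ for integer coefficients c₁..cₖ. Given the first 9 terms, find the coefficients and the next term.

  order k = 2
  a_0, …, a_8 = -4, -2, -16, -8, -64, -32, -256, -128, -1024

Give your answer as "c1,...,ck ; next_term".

0,4 ; -512

  a_2 = 0·-2 + 4·-4 = -16
  a_3 = 0·-16 + 4·-2 = -8
  a_4 = 0·-8 + 4·-16 = -64
  a_5 = 0·-64 + 4·-8 = -32
  a_6 = 0·-32 + 4·-64 = -256
  a_7 = 0·-256 + 4·-32 = -128
  a_8 = 0·-128 + 4·-256 = -1024
  a_9 = 0·-1024 + 4·-128 = -512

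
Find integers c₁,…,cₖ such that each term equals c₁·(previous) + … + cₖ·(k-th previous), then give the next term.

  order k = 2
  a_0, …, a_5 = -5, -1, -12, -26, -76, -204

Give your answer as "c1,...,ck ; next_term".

2,2 ; -560

  a_2 = 2·-1 + 2·-5 = -12
  a_3 = 2·-12 + 2·-1 = -26
  a_4 = 2·-26 + 2·-12 = -76
  a_5 = 2·-76 + 2·-26 = -204
  a_6 = 2·-204 + 2·-76 = -560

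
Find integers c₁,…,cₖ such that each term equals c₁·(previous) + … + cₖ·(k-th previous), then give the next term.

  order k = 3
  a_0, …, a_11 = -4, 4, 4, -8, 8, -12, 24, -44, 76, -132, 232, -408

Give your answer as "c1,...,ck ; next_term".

-2,-1,-1 ; 716

  a_3 = -2·4 + -1·4 + -1·-4 = -8
  a_4 = -2·-8 + -1·4 + -1·4 = 8
  a_5 = -2·8 + -1·-8 + -1·4 = -12
  a_6 = -2·-12 + -1·8 + -1·-8 = 24
  a_7 = -2·24 + -1·-12 + -1·8 = -44
  a_8 = -2·-44 + -1·24 + -1·-12 = 76
  a_9 = -2·76 + -1·-44 + -1·24 = -132
  a_10 = -2·-132 + -1·76 + -1·-44 = 232
  a_11 = -2·232 + -1·-132 + -1·76 = -408
  a_12 = -2·-408 + -1·232 + -1·-132 = 716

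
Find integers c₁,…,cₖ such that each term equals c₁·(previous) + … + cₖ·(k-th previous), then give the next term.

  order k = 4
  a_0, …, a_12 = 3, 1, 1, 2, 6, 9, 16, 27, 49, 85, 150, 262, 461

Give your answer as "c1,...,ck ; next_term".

  a_4 = 1·2 + 1·1 + 0·1 + 1·3 = 6
  a_5 = 1·6 + 1·2 + 0·1 + 1·1 = 9
  a_6 = 1·9 + 1·6 + 0·2 + 1·1 = 16
  a_7 = 1·16 + 1·9 + 0·6 + 1·2 = 27
  a_8 = 1·27 + 1·16 + 0·9 + 1·6 = 49
  a_9 = 1·49 + 1·27 + 0·16 + 1·9 = 85
  a_10 = 1·85 + 1·49 + 0·27 + 1·16 = 150
  a_11 = 1·150 + 1·85 + 0·49 + 1·27 = 262
  a_12 = 1·262 + 1·150 + 0·85 + 1·49 = 461
  a_13 = 1·461 + 1·262 + 0·150 + 1·85 = 808

1,1,0,1 ; 808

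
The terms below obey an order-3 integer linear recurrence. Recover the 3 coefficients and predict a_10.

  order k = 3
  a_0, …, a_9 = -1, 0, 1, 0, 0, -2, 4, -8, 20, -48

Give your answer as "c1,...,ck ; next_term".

  a_3 = -2·1 + 0·0 + -2·-1 = 0
  a_4 = -2·0 + 0·1 + -2·0 = 0
  a_5 = -2·0 + 0·0 + -2·1 = -2
  a_6 = -2·-2 + 0·0 + -2·0 = 4
  a_7 = -2·4 + 0·-2 + -2·0 = -8
  a_8 = -2·-8 + 0·4 + -2·-2 = 20
  a_9 = -2·20 + 0·-8 + -2·4 = -48
  a_10 = -2·-48 + 0·20 + -2·-8 = 112

-2,0,-2 ; 112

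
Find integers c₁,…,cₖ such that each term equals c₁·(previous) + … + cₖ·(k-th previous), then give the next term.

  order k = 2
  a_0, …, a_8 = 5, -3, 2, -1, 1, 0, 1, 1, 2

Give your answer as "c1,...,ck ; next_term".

  a_2 = 1·-3 + 1·5 = 2
  a_3 = 1·2 + 1·-3 = -1
  a_4 = 1·-1 + 1·2 = 1
  a_5 = 1·1 + 1·-1 = 0
  a_6 = 1·0 + 1·1 = 1
  a_7 = 1·1 + 1·0 = 1
  a_8 = 1·1 + 1·1 = 2
  a_9 = 1·2 + 1·1 = 3

1,1 ; 3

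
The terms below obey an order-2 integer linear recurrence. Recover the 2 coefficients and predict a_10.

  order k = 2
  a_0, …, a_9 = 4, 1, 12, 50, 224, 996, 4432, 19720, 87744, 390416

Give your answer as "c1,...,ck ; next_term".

  a_2 = 4·1 + 2·4 = 12
  a_3 = 4·12 + 2·1 = 50
  a_4 = 4·50 + 2·12 = 224
  a_5 = 4·224 + 2·50 = 996
  a_6 = 4·996 + 2·224 = 4432
  a_7 = 4·4432 + 2·996 = 19720
  a_8 = 4·19720 + 2·4432 = 87744
  a_9 = 4·87744 + 2·19720 = 390416
  a_10 = 4·390416 + 2·87744 = 1737152

4,2 ; 1737152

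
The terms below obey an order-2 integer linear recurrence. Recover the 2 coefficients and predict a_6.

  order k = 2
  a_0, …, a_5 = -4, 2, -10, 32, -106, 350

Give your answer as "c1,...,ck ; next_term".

-3,1 ; -1156

  a_2 = -3·2 + 1·-4 = -10
  a_3 = -3·-10 + 1·2 = 32
  a_4 = -3·32 + 1·-10 = -106
  a_5 = -3·-106 + 1·32 = 350
  a_6 = -3·350 + 1·-106 = -1156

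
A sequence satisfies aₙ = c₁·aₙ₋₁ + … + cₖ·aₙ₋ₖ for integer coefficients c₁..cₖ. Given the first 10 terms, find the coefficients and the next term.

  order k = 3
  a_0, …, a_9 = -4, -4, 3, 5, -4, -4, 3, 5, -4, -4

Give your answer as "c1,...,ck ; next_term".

-1,-1,-1 ; 3

  a_3 = -1·3 + -1·-4 + -1·-4 = 5
  a_4 = -1·5 + -1·3 + -1·-4 = -4
  a_5 = -1·-4 + -1·5 + -1·3 = -4
  a_6 = -1·-4 + -1·-4 + -1·5 = 3
  a_7 = -1·3 + -1·-4 + -1·-4 = 5
  a_8 = -1·5 + -1·3 + -1·-4 = -4
  a_9 = -1·-4 + -1·5 + -1·3 = -4
  a_10 = -1·-4 + -1·-4 + -1·5 = 3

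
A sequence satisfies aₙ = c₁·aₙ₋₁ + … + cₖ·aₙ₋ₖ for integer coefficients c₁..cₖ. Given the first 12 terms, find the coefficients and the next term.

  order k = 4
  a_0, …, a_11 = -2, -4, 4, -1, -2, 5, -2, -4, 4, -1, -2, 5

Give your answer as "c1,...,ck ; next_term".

  a_4 = 0·-1 + -1·4 + 0·-4 + -1·-2 = -2
  a_5 = 0·-2 + -1·-1 + 0·4 + -1·-4 = 5
  a_6 = 0·5 + -1·-2 + 0·-1 + -1·4 = -2
  a_7 = 0·-2 + -1·5 + 0·-2 + -1·-1 = -4
  a_8 = 0·-4 + -1·-2 + 0·5 + -1·-2 = 4
  a_9 = 0·4 + -1·-4 + 0·-2 + -1·5 = -1
  a_10 = 0·-1 + -1·4 + 0·-4 + -1·-2 = -2
  a_11 = 0·-2 + -1·-1 + 0·4 + -1·-4 = 5
  a_12 = 0·5 + -1·-2 + 0·-1 + -1·4 = -2

0,-1,0,-1 ; -2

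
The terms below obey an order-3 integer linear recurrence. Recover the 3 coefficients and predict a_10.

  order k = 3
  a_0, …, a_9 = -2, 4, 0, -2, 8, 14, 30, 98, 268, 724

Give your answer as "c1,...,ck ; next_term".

  a_3 = 2·0 + 1·4 + 3·-2 = -2
  a_4 = 2·-2 + 1·0 + 3·4 = 8
  a_5 = 2·8 + 1·-2 + 3·0 = 14
  a_6 = 2·14 + 1·8 + 3·-2 = 30
  a_7 = 2·30 + 1·14 + 3·8 = 98
  a_8 = 2·98 + 1·30 + 3·14 = 268
  a_9 = 2·268 + 1·98 + 3·30 = 724
  a_10 = 2·724 + 1·268 + 3·98 = 2010

2,1,3 ; 2010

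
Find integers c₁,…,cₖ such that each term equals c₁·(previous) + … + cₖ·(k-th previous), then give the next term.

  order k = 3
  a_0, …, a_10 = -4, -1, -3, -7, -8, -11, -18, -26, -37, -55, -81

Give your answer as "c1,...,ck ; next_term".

1,0,1 ; -118

  a_3 = 1·-3 + 0·-1 + 1·-4 = -7
  a_4 = 1·-7 + 0·-3 + 1·-1 = -8
  a_5 = 1·-8 + 0·-7 + 1·-3 = -11
  a_6 = 1·-11 + 0·-8 + 1·-7 = -18
  a_7 = 1·-18 + 0·-11 + 1·-8 = -26
  a_8 = 1·-26 + 0·-18 + 1·-11 = -37
  a_9 = 1·-37 + 0·-26 + 1·-18 = -55
  a_10 = 1·-55 + 0·-37 + 1·-26 = -81
  a_11 = 1·-81 + 0·-55 + 1·-37 = -118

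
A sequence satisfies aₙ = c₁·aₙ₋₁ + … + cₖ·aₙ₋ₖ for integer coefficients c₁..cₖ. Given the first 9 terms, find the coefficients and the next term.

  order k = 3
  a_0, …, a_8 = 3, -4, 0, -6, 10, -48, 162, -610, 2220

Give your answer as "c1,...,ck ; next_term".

-3,3,2 ; -8166

  a_3 = -3·0 + 3·-4 + 2·3 = -6
  a_4 = -3·-6 + 3·0 + 2·-4 = 10
  a_5 = -3·10 + 3·-6 + 2·0 = -48
  a_6 = -3·-48 + 3·10 + 2·-6 = 162
  a_7 = -3·162 + 3·-48 + 2·10 = -610
  a_8 = -3·-610 + 3·162 + 2·-48 = 2220
  a_9 = -3·2220 + 3·-610 + 2·162 = -8166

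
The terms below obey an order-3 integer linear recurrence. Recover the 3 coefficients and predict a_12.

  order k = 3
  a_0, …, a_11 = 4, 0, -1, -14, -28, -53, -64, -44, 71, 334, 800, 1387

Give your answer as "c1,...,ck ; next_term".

  a_3 = 2·-1 + 0·0 + -3·4 = -14
  a_4 = 2·-14 + 0·-1 + -3·0 = -28
  a_5 = 2·-28 + 0·-14 + -3·-1 = -53
  a_6 = 2·-53 + 0·-28 + -3·-14 = -64
  a_7 = 2·-64 + 0·-53 + -3·-28 = -44
  a_8 = 2·-44 + 0·-64 + -3·-53 = 71
  a_9 = 2·71 + 0·-44 + -3·-64 = 334
  a_10 = 2·334 + 0·71 + -3·-44 = 800
  a_11 = 2·800 + 0·334 + -3·71 = 1387
  a_12 = 2·1387 + 0·800 + -3·334 = 1772

2,0,-3 ; 1772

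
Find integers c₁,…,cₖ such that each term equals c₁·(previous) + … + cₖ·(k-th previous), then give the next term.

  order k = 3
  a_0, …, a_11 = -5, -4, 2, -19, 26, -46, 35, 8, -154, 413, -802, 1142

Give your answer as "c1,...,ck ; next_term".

-2,0,3 ; -1045

  a_3 = -2·2 + 0·-4 + 3·-5 = -19
  a_4 = -2·-19 + 0·2 + 3·-4 = 26
  a_5 = -2·26 + 0·-19 + 3·2 = -46
  a_6 = -2·-46 + 0·26 + 3·-19 = 35
  a_7 = -2·35 + 0·-46 + 3·26 = 8
  a_8 = -2·8 + 0·35 + 3·-46 = -154
  a_9 = -2·-154 + 0·8 + 3·35 = 413
  a_10 = -2·413 + 0·-154 + 3·8 = -802
  a_11 = -2·-802 + 0·413 + 3·-154 = 1142
  a_12 = -2·1142 + 0·-802 + 3·413 = -1045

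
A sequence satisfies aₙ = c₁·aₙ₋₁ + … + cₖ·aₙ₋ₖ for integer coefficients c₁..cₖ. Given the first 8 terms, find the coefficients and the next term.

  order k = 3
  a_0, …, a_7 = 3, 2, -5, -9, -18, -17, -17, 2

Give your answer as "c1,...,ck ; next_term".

1,1,-2 ; 19

  a_3 = 1·-5 + 1·2 + -2·3 = -9
  a_4 = 1·-9 + 1·-5 + -2·2 = -18
  a_5 = 1·-18 + 1·-9 + -2·-5 = -17
  a_6 = 1·-17 + 1·-18 + -2·-9 = -17
  a_7 = 1·-17 + 1·-17 + -2·-18 = 2
  a_8 = 1·2 + 1·-17 + -2·-17 = 19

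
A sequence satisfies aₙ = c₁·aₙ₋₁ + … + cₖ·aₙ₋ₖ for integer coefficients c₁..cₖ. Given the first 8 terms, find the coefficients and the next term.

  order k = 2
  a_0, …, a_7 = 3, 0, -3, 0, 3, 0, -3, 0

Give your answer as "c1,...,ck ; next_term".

0,-1 ; 3

  a_2 = 0·0 + -1·3 = -3
  a_3 = 0·-3 + -1·0 = 0
  a_4 = 0·0 + -1·-3 = 3
  a_5 = 0·3 + -1·0 = 0
  a_6 = 0·0 + -1·3 = -3
  a_7 = 0·-3 + -1·0 = 0
  a_8 = 0·0 + -1·-3 = 3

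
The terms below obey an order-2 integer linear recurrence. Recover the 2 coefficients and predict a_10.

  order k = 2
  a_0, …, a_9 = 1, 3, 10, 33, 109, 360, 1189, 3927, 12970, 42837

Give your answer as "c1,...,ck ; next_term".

3,1 ; 141481

  a_2 = 3·3 + 1·1 = 10
  a_3 = 3·10 + 1·3 = 33
  a_4 = 3·33 + 1·10 = 109
  a_5 = 3·109 + 1·33 = 360
  a_6 = 3·360 + 1·109 = 1189
  a_7 = 3·1189 + 1·360 = 3927
  a_8 = 3·3927 + 1·1189 = 12970
  a_9 = 3·12970 + 1·3927 = 42837
  a_10 = 3·42837 + 1·12970 = 141481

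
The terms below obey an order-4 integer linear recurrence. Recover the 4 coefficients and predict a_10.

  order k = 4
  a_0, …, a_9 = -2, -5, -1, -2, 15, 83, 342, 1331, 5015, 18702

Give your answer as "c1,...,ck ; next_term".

  a_4 = 4·-2 + 0·-1 + -3·-5 + -4·-2 = 15
  a_5 = 4·15 + 0·-2 + -3·-1 + -4·-5 = 83
  a_6 = 4·83 + 0·15 + -3·-2 + -4·-1 = 342
  a_7 = 4·342 + 0·83 + -3·15 + -4·-2 = 1331
  a_8 = 4·1331 + 0·342 + -3·83 + -4·15 = 5015
  a_9 = 4·5015 + 0·1331 + -3·342 + -4·83 = 18702
  a_10 = 4·18702 + 0·5015 + -3·1331 + -4·342 = 69447

4,0,-3,-4 ; 69447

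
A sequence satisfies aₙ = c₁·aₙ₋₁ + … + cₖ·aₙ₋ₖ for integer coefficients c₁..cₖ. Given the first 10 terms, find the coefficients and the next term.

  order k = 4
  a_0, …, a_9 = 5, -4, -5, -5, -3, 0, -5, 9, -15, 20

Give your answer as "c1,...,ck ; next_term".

-2,0,2,-1 ; -17

  a_4 = -2·-5 + 0·-5 + 2·-4 + -1·5 = -3
  a_5 = -2·-3 + 0·-5 + 2·-5 + -1·-4 = 0
  a_6 = -2·0 + 0·-3 + 2·-5 + -1·-5 = -5
  a_7 = -2·-5 + 0·0 + 2·-3 + -1·-5 = 9
  a_8 = -2·9 + 0·-5 + 2·0 + -1·-3 = -15
  a_9 = -2·-15 + 0·9 + 2·-5 + -1·0 = 20
  a_10 = -2·20 + 0·-15 + 2·9 + -1·-5 = -17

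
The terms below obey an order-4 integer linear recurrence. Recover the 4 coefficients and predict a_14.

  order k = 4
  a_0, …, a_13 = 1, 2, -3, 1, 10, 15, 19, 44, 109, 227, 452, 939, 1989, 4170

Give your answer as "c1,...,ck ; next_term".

  a_4 = 2·1 + -1·-3 + 2·2 + 1·1 = 10
  a_5 = 2·10 + -1·1 + 2·-3 + 1·2 = 15
  a_6 = 2·15 + -1·10 + 2·1 + 1·-3 = 19
  a_7 = 2·19 + -1·15 + 2·10 + 1·1 = 44
  a_8 = 2·44 + -1·19 + 2·15 + 1·10 = 109
  a_9 = 2·109 + -1·44 + 2·19 + 1·15 = 227
  a_10 = 2·227 + -1·109 + 2·44 + 1·19 = 452
  a_11 = 2·452 + -1·227 + 2·109 + 1·44 = 939
  a_12 = 2·939 + -1·452 + 2·227 + 1·109 = 1989
  a_13 = 2·1989 + -1·939 + 2·452 + 1·227 = 4170
  a_14 = 2·4170 + -1·1989 + 2·939 + 1·452 = 8681

2,-1,2,1 ; 8681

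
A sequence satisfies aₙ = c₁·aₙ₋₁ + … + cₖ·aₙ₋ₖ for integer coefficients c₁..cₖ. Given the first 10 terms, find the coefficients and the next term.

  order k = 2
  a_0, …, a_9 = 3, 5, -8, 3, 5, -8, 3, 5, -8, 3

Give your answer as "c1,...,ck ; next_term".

  a_2 = -1·5 + -1·3 = -8
  a_3 = -1·-8 + -1·5 = 3
  a_4 = -1·3 + -1·-8 = 5
  a_5 = -1·5 + -1·3 = -8
  a_6 = -1·-8 + -1·5 = 3
  a_7 = -1·3 + -1·-8 = 5
  a_8 = -1·5 + -1·3 = -8
  a_9 = -1·-8 + -1·5 = 3
  a_10 = -1·3 + -1·-8 = 5

-1,-1 ; 5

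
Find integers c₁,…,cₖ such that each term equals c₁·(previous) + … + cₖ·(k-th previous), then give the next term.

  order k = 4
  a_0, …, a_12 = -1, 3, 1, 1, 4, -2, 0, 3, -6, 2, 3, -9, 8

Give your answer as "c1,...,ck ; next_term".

  a_4 = 0·1 + 0·1 + 1·3 + -1·-1 = 4
  a_5 = 0·4 + 0·1 + 1·1 + -1·3 = -2
  a_6 = 0·-2 + 0·4 + 1·1 + -1·1 = 0
  a_7 = 0·0 + 0·-2 + 1·4 + -1·1 = 3
  a_8 = 0·3 + 0·0 + 1·-2 + -1·4 = -6
  a_9 = 0·-6 + 0·3 + 1·0 + -1·-2 = 2
  a_10 = 0·2 + 0·-6 + 1·3 + -1·0 = 3
  a_11 = 0·3 + 0·2 + 1·-6 + -1·3 = -9
  a_12 = 0·-9 + 0·3 + 1·2 + -1·-6 = 8
  a_13 = 0·8 + 0·-9 + 1·3 + -1·2 = 1

0,0,1,-1 ; 1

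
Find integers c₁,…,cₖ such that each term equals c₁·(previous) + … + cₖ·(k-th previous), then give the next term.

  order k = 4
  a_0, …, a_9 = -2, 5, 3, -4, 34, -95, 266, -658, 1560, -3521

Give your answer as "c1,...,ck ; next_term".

  a_4 = -3·-4 + 0·3 + 4·5 + -1·-2 = 34
  a_5 = -3·34 + 0·-4 + 4·3 + -1·5 = -95
  a_6 = -3·-95 + 0·34 + 4·-4 + -1·3 = 266
  a_7 = -3·266 + 0·-95 + 4·34 + -1·-4 = -658
  a_8 = -3·-658 + 0·266 + 4·-95 + -1·34 = 1560
  a_9 = -3·1560 + 0·-658 + 4·266 + -1·-95 = -3521
  a_10 = -3·-3521 + 0·1560 + 4·-658 + -1·266 = 7665

-3,0,4,-1 ; 7665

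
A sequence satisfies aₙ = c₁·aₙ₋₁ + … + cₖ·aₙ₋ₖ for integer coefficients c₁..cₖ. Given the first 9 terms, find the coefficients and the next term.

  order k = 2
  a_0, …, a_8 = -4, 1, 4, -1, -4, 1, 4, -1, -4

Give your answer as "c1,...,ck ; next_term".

  a_2 = 0·1 + -1·-4 = 4
  a_3 = 0·4 + -1·1 = -1
  a_4 = 0·-1 + -1·4 = -4
  a_5 = 0·-4 + -1·-1 = 1
  a_6 = 0·1 + -1·-4 = 4
  a_7 = 0·4 + -1·1 = -1
  a_8 = 0·-1 + -1·4 = -4
  a_9 = 0·-4 + -1·-1 = 1

0,-1 ; 1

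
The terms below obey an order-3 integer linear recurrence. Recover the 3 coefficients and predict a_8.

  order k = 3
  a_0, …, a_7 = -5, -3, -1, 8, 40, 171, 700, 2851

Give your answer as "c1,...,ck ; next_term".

4,1,-3 ; 11591

  a_3 = 4·-1 + 1·-3 + -3·-5 = 8
  a_4 = 4·8 + 1·-1 + -3·-3 = 40
  a_5 = 4·40 + 1·8 + -3·-1 = 171
  a_6 = 4·171 + 1·40 + -3·8 = 700
  a_7 = 4·700 + 1·171 + -3·40 = 2851
  a_8 = 4·2851 + 1·700 + -3·171 = 11591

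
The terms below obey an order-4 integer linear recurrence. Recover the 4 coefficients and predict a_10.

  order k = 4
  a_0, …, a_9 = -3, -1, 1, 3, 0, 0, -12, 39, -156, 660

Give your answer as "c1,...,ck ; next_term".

  a_4 = -4·3 + 0·1 + -3·-1 + -3·-3 = 0
  a_5 = -4·0 + 0·3 + -3·1 + -3·-1 = 0
  a_6 = -4·0 + 0·0 + -3·3 + -3·1 = -12
  a_7 = -4·-12 + 0·0 + -3·0 + -3·3 = 39
  a_8 = -4·39 + 0·-12 + -3·0 + -3·0 = -156
  a_9 = -4·-156 + 0·39 + -3·-12 + -3·0 = 660
  a_10 = -4·660 + 0·-156 + -3·39 + -3·-12 = -2721

-4,0,-3,-3 ; -2721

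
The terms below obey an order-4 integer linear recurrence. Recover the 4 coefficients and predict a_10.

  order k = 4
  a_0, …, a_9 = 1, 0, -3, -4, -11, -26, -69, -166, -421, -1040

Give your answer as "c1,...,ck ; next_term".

1,3,1,2 ; -2607

  a_4 = 1·-4 + 3·-3 + 1·0 + 2·1 = -11
  a_5 = 1·-11 + 3·-4 + 1·-3 + 2·0 = -26
  a_6 = 1·-26 + 3·-11 + 1·-4 + 2·-3 = -69
  a_7 = 1·-69 + 3·-26 + 1·-11 + 2·-4 = -166
  a_8 = 1·-166 + 3·-69 + 1·-26 + 2·-11 = -421
  a_9 = 1·-421 + 3·-166 + 1·-69 + 2·-26 = -1040
  a_10 = 1·-1040 + 3·-421 + 1·-166 + 2·-69 = -2607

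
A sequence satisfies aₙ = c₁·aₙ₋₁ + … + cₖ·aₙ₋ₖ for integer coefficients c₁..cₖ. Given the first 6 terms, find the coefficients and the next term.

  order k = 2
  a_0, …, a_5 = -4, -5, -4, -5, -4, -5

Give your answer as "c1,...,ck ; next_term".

  a_2 = 0·-5 + 1·-4 = -4
  a_3 = 0·-4 + 1·-5 = -5
  a_4 = 0·-5 + 1·-4 = -4
  a_5 = 0·-4 + 1·-5 = -5
  a_6 = 0·-5 + 1·-4 = -4

0,1 ; -4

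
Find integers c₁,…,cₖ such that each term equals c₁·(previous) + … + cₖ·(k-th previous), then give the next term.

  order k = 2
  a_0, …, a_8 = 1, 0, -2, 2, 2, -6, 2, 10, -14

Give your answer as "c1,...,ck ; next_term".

  a_2 = -1·0 + -2·1 = -2
  a_3 = -1·-2 + -2·0 = 2
  a_4 = -1·2 + -2·-2 = 2
  a_5 = -1·2 + -2·2 = -6
  a_6 = -1·-6 + -2·2 = 2
  a_7 = -1·2 + -2·-6 = 10
  a_8 = -1·10 + -2·2 = -14
  a_9 = -1·-14 + -2·10 = -6

-1,-2 ; -6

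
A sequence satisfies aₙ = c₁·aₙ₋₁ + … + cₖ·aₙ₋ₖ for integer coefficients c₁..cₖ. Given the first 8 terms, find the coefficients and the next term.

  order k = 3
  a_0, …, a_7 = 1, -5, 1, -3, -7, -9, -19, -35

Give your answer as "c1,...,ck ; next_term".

1,1,1 ; -63

  a_3 = 1·1 + 1·-5 + 1·1 = -3
  a_4 = 1·-3 + 1·1 + 1·-5 = -7
  a_5 = 1·-7 + 1·-3 + 1·1 = -9
  a_6 = 1·-9 + 1·-7 + 1·-3 = -19
  a_7 = 1·-19 + 1·-9 + 1·-7 = -35
  a_8 = 1·-35 + 1·-19 + 1·-9 = -63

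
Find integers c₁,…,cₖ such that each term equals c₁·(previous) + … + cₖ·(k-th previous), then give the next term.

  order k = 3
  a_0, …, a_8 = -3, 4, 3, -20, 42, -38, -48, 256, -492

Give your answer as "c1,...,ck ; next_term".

  a_3 = -2·3 + -2·4 + 2·-3 = -20
  a_4 = -2·-20 + -2·3 + 2·4 = 42
  a_5 = -2·42 + -2·-20 + 2·3 = -38
  a_6 = -2·-38 + -2·42 + 2·-20 = -48
  a_7 = -2·-48 + -2·-38 + 2·42 = 256
  a_8 = -2·256 + -2·-48 + 2·-38 = -492
  a_9 = -2·-492 + -2·256 + 2·-48 = 376

-2,-2,2 ; 376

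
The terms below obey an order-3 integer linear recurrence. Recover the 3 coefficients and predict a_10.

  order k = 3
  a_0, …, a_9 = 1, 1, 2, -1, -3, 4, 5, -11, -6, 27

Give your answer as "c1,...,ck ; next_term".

0,-2,1 ; 1

  a_3 = 0·2 + -2·1 + 1·1 = -1
  a_4 = 0·-1 + -2·2 + 1·1 = -3
  a_5 = 0·-3 + -2·-1 + 1·2 = 4
  a_6 = 0·4 + -2·-3 + 1·-1 = 5
  a_7 = 0·5 + -2·4 + 1·-3 = -11
  a_8 = 0·-11 + -2·5 + 1·4 = -6
  a_9 = 0·-6 + -2·-11 + 1·5 = 27
  a_10 = 0·27 + -2·-6 + 1·-11 = 1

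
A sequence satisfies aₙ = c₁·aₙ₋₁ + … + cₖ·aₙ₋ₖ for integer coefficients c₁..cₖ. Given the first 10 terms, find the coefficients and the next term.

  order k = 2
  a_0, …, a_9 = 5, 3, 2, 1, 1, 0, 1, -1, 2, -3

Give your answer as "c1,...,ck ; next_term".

-1,1 ; 5

  a_2 = -1·3 + 1·5 = 2
  a_3 = -1·2 + 1·3 = 1
  a_4 = -1·1 + 1·2 = 1
  a_5 = -1·1 + 1·1 = 0
  a_6 = -1·0 + 1·1 = 1
  a_7 = -1·1 + 1·0 = -1
  a_8 = -1·-1 + 1·1 = 2
  a_9 = -1·2 + 1·-1 = -3
  a_10 = -1·-3 + 1·2 = 5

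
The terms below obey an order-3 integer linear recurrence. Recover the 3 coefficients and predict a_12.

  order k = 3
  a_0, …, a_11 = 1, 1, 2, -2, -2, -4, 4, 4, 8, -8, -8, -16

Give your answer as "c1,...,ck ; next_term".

  a_3 = 0·2 + 0·1 + -2·1 = -2
  a_4 = 0·-2 + 0·2 + -2·1 = -2
  a_5 = 0·-2 + 0·-2 + -2·2 = -4
  a_6 = 0·-4 + 0·-2 + -2·-2 = 4
  a_7 = 0·4 + 0·-4 + -2·-2 = 4
  a_8 = 0·4 + 0·4 + -2·-4 = 8
  a_9 = 0·8 + 0·4 + -2·4 = -8
  a_10 = 0·-8 + 0·8 + -2·4 = -8
  a_11 = 0·-8 + 0·-8 + -2·8 = -16
  a_12 = 0·-16 + 0·-8 + -2·-8 = 16

0,0,-2 ; 16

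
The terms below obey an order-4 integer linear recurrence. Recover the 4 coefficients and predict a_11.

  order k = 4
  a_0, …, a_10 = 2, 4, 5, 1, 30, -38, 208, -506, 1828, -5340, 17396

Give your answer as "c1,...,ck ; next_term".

  a_4 = -2·1 + 4·5 + 2·4 + 2·2 = 30
  a_5 = -2·30 + 4·1 + 2·5 + 2·4 = -38
  a_6 = -2·-38 + 4·30 + 2·1 + 2·5 = 208
  a_7 = -2·208 + 4·-38 + 2·30 + 2·1 = -506
  a_8 = -2·-506 + 4·208 + 2·-38 + 2·30 = 1828
  a_9 = -2·1828 + 4·-506 + 2·208 + 2·-38 = -5340
  a_10 = -2·-5340 + 4·1828 + 2·-506 + 2·208 = 17396
  a_11 = -2·17396 + 4·-5340 + 2·1828 + 2·-506 = -53508

-2,4,2,2 ; -53508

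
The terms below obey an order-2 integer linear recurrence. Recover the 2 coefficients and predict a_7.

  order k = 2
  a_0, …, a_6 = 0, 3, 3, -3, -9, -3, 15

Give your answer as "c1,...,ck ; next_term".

  a_2 = 1·3 + -2·0 = 3
  a_3 = 1·3 + -2·3 = -3
  a_4 = 1·-3 + -2·3 = -9
  a_5 = 1·-9 + -2·-3 = -3
  a_6 = 1·-3 + -2·-9 = 15
  a_7 = 1·15 + -2·-3 = 21

1,-2 ; 21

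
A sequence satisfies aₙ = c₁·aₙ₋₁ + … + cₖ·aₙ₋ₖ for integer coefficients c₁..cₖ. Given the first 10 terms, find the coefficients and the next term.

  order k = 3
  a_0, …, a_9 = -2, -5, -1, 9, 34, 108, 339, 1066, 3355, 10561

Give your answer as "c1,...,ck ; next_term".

  a_3 = 4·-1 + -3·-5 + 1·-2 = 9
  a_4 = 4·9 + -3·-1 + 1·-5 = 34
  a_5 = 4·34 + -3·9 + 1·-1 = 108
  a_6 = 4·108 + -3·34 + 1·9 = 339
  a_7 = 4·339 + -3·108 + 1·34 = 1066
  a_8 = 4·1066 + -3·339 + 1·108 = 3355
  a_9 = 4·3355 + -3·1066 + 1·339 = 10561
  a_10 = 4·10561 + -3·3355 + 1·1066 = 33245

4,-3,1 ; 33245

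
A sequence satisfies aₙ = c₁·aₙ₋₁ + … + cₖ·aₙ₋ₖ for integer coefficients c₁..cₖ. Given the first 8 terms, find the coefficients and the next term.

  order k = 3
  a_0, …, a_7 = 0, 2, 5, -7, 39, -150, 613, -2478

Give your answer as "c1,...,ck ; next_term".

  a_3 = -3·5 + 4·2 + -1·0 = -7
  a_4 = -3·-7 + 4·5 + -1·2 = 39
  a_5 = -3·39 + 4·-7 + -1·5 = -150
  a_6 = -3·-150 + 4·39 + -1·-7 = 613
  a_7 = -3·613 + 4·-150 + -1·39 = -2478
  a_8 = -3·-2478 + 4·613 + -1·-150 = 10036

-3,4,-1 ; 10036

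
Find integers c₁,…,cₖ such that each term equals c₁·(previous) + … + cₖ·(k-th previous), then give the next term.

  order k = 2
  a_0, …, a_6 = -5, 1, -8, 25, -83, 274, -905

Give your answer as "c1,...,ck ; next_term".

  a_2 = -3·1 + 1·-5 = -8
  a_3 = -3·-8 + 1·1 = 25
  a_4 = -3·25 + 1·-8 = -83
  a_5 = -3·-83 + 1·25 = 274
  a_6 = -3·274 + 1·-83 = -905
  a_7 = -3·-905 + 1·274 = 2989

-3,1 ; 2989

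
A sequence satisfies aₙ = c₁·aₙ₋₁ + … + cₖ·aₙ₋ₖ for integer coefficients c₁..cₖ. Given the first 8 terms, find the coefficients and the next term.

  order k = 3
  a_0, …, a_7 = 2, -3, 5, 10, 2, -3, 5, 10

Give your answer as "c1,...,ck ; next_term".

1,-1,1 ; 2

  a_3 = 1·5 + -1·-3 + 1·2 = 10
  a_4 = 1·10 + -1·5 + 1·-3 = 2
  a_5 = 1·2 + -1·10 + 1·5 = -3
  a_6 = 1·-3 + -1·2 + 1·10 = 5
  a_7 = 1·5 + -1·-3 + 1·2 = 10
  a_8 = 1·10 + -1·5 + 1·-3 = 2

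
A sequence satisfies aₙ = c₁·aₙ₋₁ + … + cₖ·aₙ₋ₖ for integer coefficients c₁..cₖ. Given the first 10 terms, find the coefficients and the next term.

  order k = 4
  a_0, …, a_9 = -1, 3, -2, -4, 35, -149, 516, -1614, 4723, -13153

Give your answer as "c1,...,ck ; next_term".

-4,-2,4,-3 ; 35162

  a_4 = -4·-4 + -2·-2 + 4·3 + -3·-1 = 35
  a_5 = -4·35 + -2·-4 + 4·-2 + -3·3 = -149
  a_6 = -4·-149 + -2·35 + 4·-4 + -3·-2 = 516
  a_7 = -4·516 + -2·-149 + 4·35 + -3·-4 = -1614
  a_8 = -4·-1614 + -2·516 + 4·-149 + -3·35 = 4723
  a_9 = -4·4723 + -2·-1614 + 4·516 + -3·-149 = -13153
  a_10 = -4·-13153 + -2·4723 + 4·-1614 + -3·516 = 35162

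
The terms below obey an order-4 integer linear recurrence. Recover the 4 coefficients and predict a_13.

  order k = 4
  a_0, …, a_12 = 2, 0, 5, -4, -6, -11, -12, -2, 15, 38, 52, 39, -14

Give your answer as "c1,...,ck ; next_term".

  a_4 = 1·-4 + 0·5 + -1·0 + -1·2 = -6
  a_5 = 1·-6 + 0·-4 + -1·5 + -1·0 = -11
  a_6 = 1·-11 + 0·-6 + -1·-4 + -1·5 = -12
  a_7 = 1·-12 + 0·-11 + -1·-6 + -1·-4 = -2
  a_8 = 1·-2 + 0·-12 + -1·-11 + -1·-6 = 15
  a_9 = 1·15 + 0·-2 + -1·-12 + -1·-11 = 38
  a_10 = 1·38 + 0·15 + -1·-2 + -1·-12 = 52
  a_11 = 1·52 + 0·38 + -1·15 + -1·-2 = 39
  a_12 = 1·39 + 0·52 + -1·38 + -1·15 = -14
  a_13 = 1·-14 + 0·39 + -1·52 + -1·38 = -104

1,0,-1,-1 ; -104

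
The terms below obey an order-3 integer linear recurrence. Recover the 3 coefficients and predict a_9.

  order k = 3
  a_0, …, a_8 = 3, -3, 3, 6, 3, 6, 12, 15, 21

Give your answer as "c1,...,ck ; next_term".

  a_3 = 1·3 + 0·-3 + 1·3 = 6
  a_4 = 1·6 + 0·3 + 1·-3 = 3
  a_5 = 1·3 + 0·6 + 1·3 = 6
  a_6 = 1·6 + 0·3 + 1·6 = 12
  a_7 = 1·12 + 0·6 + 1·3 = 15
  a_8 = 1·15 + 0·12 + 1·6 = 21
  a_9 = 1·21 + 0·15 + 1·12 = 33

1,0,1 ; 33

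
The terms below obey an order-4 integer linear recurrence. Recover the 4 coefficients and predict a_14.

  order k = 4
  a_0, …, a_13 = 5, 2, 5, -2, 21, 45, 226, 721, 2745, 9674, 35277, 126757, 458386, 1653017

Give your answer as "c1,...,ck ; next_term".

3,3,-4,4 ; 5968289

  a_4 = 3·-2 + 3·5 + -4·2 + 4·5 = 21
  a_5 = 3·21 + 3·-2 + -4·5 + 4·2 = 45
  a_6 = 3·45 + 3·21 + -4·-2 + 4·5 = 226
  a_7 = 3·226 + 3·45 + -4·21 + 4·-2 = 721
  a_8 = 3·721 + 3·226 + -4·45 + 4·21 = 2745
  a_9 = 3·2745 + 3·721 + -4·226 + 4·45 = 9674
  a_10 = 3·9674 + 3·2745 + -4·721 + 4·226 = 35277
  a_11 = 3·35277 + 3·9674 + -4·2745 + 4·721 = 126757
  a_12 = 3·126757 + 3·35277 + -4·9674 + 4·2745 = 458386
  a_13 = 3·458386 + 3·126757 + -4·35277 + 4·9674 = 1653017
  a_14 = 3·1653017 + 3·458386 + -4·126757 + 4·35277 = 5968289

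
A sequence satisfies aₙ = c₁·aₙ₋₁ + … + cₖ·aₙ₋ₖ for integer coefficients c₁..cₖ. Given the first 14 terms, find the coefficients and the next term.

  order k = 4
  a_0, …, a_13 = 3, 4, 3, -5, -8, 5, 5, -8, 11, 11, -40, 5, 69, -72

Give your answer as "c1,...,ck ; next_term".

0,-2,1,-2 ; -53

  a_4 = 0·-5 + -2·3 + 1·4 + -2·3 = -8
  a_5 = 0·-8 + -2·-5 + 1·3 + -2·4 = 5
  a_6 = 0·5 + -2·-8 + 1·-5 + -2·3 = 5
  a_7 = 0·5 + -2·5 + 1·-8 + -2·-5 = -8
  a_8 = 0·-8 + -2·5 + 1·5 + -2·-8 = 11
  a_9 = 0·11 + -2·-8 + 1·5 + -2·5 = 11
  a_10 = 0·11 + -2·11 + 1·-8 + -2·5 = -40
  a_11 = 0·-40 + -2·11 + 1·11 + -2·-8 = 5
  a_12 = 0·5 + -2·-40 + 1·11 + -2·11 = 69
  a_13 = 0·69 + -2·5 + 1·-40 + -2·11 = -72
  a_14 = 0·-72 + -2·69 + 1·5 + -2·-40 = -53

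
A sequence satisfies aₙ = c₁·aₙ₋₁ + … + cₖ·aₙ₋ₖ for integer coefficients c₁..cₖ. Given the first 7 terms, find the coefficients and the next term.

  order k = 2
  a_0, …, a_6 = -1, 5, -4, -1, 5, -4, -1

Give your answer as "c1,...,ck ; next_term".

  a_2 = -1·5 + -1·-1 = -4
  a_3 = -1·-4 + -1·5 = -1
  a_4 = -1·-1 + -1·-4 = 5
  a_5 = -1·5 + -1·-1 = -4
  a_6 = -1·-4 + -1·5 = -1
  a_7 = -1·-1 + -1·-4 = 5

-1,-1 ; 5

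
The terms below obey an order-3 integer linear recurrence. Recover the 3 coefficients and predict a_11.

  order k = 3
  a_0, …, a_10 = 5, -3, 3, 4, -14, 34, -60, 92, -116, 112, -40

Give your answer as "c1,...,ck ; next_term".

  a_3 = -2·3 + 0·-3 + 2·5 = 4
  a_4 = -2·4 + 0·3 + 2·-3 = -14
  a_5 = -2·-14 + 0·4 + 2·3 = 34
  a_6 = -2·34 + 0·-14 + 2·4 = -60
  a_7 = -2·-60 + 0·34 + 2·-14 = 92
  a_8 = -2·92 + 0·-60 + 2·34 = -116
  a_9 = -2·-116 + 0·92 + 2·-60 = 112
  a_10 = -2·112 + 0·-116 + 2·92 = -40
  a_11 = -2·-40 + 0·112 + 2·-116 = -152

-2,0,2 ; -152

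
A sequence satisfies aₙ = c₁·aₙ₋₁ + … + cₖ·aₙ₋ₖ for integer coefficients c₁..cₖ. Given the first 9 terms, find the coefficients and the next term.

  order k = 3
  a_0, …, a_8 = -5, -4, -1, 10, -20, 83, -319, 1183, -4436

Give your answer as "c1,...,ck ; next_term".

-3,2,-3 ; 16631

  a_3 = -3·-1 + 2·-4 + -3·-5 = 10
  a_4 = -3·10 + 2·-1 + -3·-4 = -20
  a_5 = -3·-20 + 2·10 + -3·-1 = 83
  a_6 = -3·83 + 2·-20 + -3·10 = -319
  a_7 = -3·-319 + 2·83 + -3·-20 = 1183
  a_8 = -3·1183 + 2·-319 + -3·83 = -4436
  a_9 = -3·-4436 + 2·1183 + -3·-319 = 16631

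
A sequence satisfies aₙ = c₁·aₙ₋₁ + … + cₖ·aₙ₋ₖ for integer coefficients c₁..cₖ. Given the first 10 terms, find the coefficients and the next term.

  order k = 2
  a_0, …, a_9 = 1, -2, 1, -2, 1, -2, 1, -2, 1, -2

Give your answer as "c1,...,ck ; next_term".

  a_2 = 0·-2 + 1·1 = 1
  a_3 = 0·1 + 1·-2 = -2
  a_4 = 0·-2 + 1·1 = 1
  a_5 = 0·1 + 1·-2 = -2
  a_6 = 0·-2 + 1·1 = 1
  a_7 = 0·1 + 1·-2 = -2
  a_8 = 0·-2 + 1·1 = 1
  a_9 = 0·1 + 1·-2 = -2
  a_10 = 0·-2 + 1·1 = 1

0,1 ; 1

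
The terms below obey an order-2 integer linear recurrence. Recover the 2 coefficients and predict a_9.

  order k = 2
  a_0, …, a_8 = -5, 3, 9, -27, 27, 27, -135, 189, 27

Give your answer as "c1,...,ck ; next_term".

  a_2 = -2·3 + -3·-5 = 9
  a_3 = -2·9 + -3·3 = -27
  a_4 = -2·-27 + -3·9 = 27
  a_5 = -2·27 + -3·-27 = 27
  a_6 = -2·27 + -3·27 = -135
  a_7 = -2·-135 + -3·27 = 189
  a_8 = -2·189 + -3·-135 = 27
  a_9 = -2·27 + -3·189 = -621

-2,-3 ; -621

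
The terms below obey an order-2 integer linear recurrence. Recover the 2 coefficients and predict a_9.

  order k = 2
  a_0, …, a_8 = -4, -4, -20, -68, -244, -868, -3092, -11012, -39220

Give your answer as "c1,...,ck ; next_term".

  a_2 = 3·-4 + 2·-4 = -20
  a_3 = 3·-20 + 2·-4 = -68
  a_4 = 3·-68 + 2·-20 = -244
  a_5 = 3·-244 + 2·-68 = -868
  a_6 = 3·-868 + 2·-244 = -3092
  a_7 = 3·-3092 + 2·-868 = -11012
  a_8 = 3·-11012 + 2·-3092 = -39220
  a_9 = 3·-39220 + 2·-11012 = -139684

3,2 ; -139684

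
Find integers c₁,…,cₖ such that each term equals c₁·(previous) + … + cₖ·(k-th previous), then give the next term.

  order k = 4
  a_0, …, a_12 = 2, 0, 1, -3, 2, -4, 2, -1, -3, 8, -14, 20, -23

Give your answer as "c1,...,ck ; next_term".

  a_4 = -1·-3 + 1·1 + 1·0 + -1·2 = 2
  a_5 = -1·2 + 1·-3 + 1·1 + -1·0 = -4
  a_6 = -1·-4 + 1·2 + 1·-3 + -1·1 = 2
  a_7 = -1·2 + 1·-4 + 1·2 + -1·-3 = -1
  a_8 = -1·-1 + 1·2 + 1·-4 + -1·2 = -3
  a_9 = -1·-3 + 1·-1 + 1·2 + -1·-4 = 8
  a_10 = -1·8 + 1·-3 + 1·-1 + -1·2 = -14
  a_11 = -1·-14 + 1·8 + 1·-3 + -1·-1 = 20
  a_12 = -1·20 + 1·-14 + 1·8 + -1·-3 = -23
  a_13 = -1·-23 + 1·20 + 1·-14 + -1·8 = 21

-1,1,1,-1 ; 21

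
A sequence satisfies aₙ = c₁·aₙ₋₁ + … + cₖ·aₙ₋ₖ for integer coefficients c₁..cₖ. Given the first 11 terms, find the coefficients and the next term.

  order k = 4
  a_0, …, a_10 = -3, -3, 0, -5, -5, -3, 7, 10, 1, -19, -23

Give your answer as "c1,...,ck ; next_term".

  a_4 = 1·-5 + -1·0 + -1·-3 + 1·-3 = -5
  a_5 = 1·-5 + -1·-5 + -1·0 + 1·-3 = -3
  a_6 = 1·-3 + -1·-5 + -1·-5 + 1·0 = 7
  a_7 = 1·7 + -1·-3 + -1·-5 + 1·-5 = 10
  a_8 = 1·10 + -1·7 + -1·-3 + 1·-5 = 1
  a_9 = 1·1 + -1·10 + -1·7 + 1·-3 = -19
  a_10 = 1·-19 + -1·1 + -1·10 + 1·7 = -23
  a_11 = 1·-23 + -1·-19 + -1·1 + 1·10 = 5

1,-1,-1,1 ; 5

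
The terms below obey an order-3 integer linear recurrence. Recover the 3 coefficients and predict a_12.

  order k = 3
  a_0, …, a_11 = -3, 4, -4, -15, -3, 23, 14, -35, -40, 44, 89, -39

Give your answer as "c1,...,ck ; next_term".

1,-2,1 ; -173

  a_3 = 1·-4 + -2·4 + 1·-3 = -15
  a_4 = 1·-15 + -2·-4 + 1·4 = -3
  a_5 = 1·-3 + -2·-15 + 1·-4 = 23
  a_6 = 1·23 + -2·-3 + 1·-15 = 14
  a_7 = 1·14 + -2·23 + 1·-3 = -35
  a_8 = 1·-35 + -2·14 + 1·23 = -40
  a_9 = 1·-40 + -2·-35 + 1·14 = 44
  a_10 = 1·44 + -2·-40 + 1·-35 = 89
  a_11 = 1·89 + -2·44 + 1·-40 = -39
  a_12 = 1·-39 + -2·89 + 1·44 = -173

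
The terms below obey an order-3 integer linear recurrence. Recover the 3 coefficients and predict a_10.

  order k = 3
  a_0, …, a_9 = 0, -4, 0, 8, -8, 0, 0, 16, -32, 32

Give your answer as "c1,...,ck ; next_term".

  a_3 = -2·0 + -2·-4 + -2·0 = 8
  a_4 = -2·8 + -2·0 + -2·-4 = -8
  a_5 = -2·-8 + -2·8 + -2·0 = 0
  a_6 = -2·0 + -2·-8 + -2·8 = 0
  a_7 = -2·0 + -2·0 + -2·-8 = 16
  a_8 = -2·16 + -2·0 + -2·0 = -32
  a_9 = -2·-32 + -2·16 + -2·0 = 32
  a_10 = -2·32 + -2·-32 + -2·16 = -32

-2,-2,-2 ; -32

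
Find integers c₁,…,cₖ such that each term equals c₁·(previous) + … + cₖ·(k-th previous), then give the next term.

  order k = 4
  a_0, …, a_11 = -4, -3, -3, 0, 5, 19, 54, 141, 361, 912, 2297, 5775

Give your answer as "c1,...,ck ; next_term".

2,2,-1,-2 ; 14510

  a_4 = 2·0 + 2·-3 + -1·-3 + -2·-4 = 5
  a_5 = 2·5 + 2·0 + -1·-3 + -2·-3 = 19
  a_6 = 2·19 + 2·5 + -1·0 + -2·-3 = 54
  a_7 = 2·54 + 2·19 + -1·5 + -2·0 = 141
  a_8 = 2·141 + 2·54 + -1·19 + -2·5 = 361
  a_9 = 2·361 + 2·141 + -1·54 + -2·19 = 912
  a_10 = 2·912 + 2·361 + -1·141 + -2·54 = 2297
  a_11 = 2·2297 + 2·912 + -1·361 + -2·141 = 5775
  a_12 = 2·5775 + 2·2297 + -1·912 + -2·361 = 14510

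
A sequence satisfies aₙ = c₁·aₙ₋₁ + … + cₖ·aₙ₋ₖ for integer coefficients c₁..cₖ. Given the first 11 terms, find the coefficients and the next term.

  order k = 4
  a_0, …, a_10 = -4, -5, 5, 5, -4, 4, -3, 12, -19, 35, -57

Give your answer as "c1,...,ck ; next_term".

  a_4 = -1·5 + 1·5 + 0·-5 + 1·-4 = -4
  a_5 = -1·-4 + 1·5 + 0·5 + 1·-5 = 4
  a_6 = -1·4 + 1·-4 + 0·5 + 1·5 = -3
  a_7 = -1·-3 + 1·4 + 0·-4 + 1·5 = 12
  a_8 = -1·12 + 1·-3 + 0·4 + 1·-4 = -19
  a_9 = -1·-19 + 1·12 + 0·-3 + 1·4 = 35
  a_10 = -1·35 + 1·-19 + 0·12 + 1·-3 = -57
  a_11 = -1·-57 + 1·35 + 0·-19 + 1·12 = 104

-1,1,0,1 ; 104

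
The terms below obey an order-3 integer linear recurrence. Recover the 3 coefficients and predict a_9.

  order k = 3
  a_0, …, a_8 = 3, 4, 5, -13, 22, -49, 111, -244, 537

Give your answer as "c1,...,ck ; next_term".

-2,0,-1 ; -1185

  a_3 = -2·5 + 0·4 + -1·3 = -13
  a_4 = -2·-13 + 0·5 + -1·4 = 22
  a_5 = -2·22 + 0·-13 + -1·5 = -49
  a_6 = -2·-49 + 0·22 + -1·-13 = 111
  a_7 = -2·111 + 0·-49 + -1·22 = -244
  a_8 = -2·-244 + 0·111 + -1·-49 = 537
  a_9 = -2·537 + 0·-244 + -1·111 = -1185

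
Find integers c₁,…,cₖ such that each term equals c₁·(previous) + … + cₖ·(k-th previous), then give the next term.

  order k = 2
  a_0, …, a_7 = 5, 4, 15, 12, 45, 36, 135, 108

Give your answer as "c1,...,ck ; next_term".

  a_2 = 0·4 + 3·5 = 15
  a_3 = 0·15 + 3·4 = 12
  a_4 = 0·12 + 3·15 = 45
  a_5 = 0·45 + 3·12 = 36
  a_6 = 0·36 + 3·45 = 135
  a_7 = 0·135 + 3·36 = 108
  a_8 = 0·108 + 3·135 = 405

0,3 ; 405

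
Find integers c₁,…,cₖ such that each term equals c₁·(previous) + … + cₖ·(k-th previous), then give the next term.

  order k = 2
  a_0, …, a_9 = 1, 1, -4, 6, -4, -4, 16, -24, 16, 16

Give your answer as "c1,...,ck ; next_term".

-2,-2 ; -64

  a_2 = -2·1 + -2·1 = -4
  a_3 = -2·-4 + -2·1 = 6
  a_4 = -2·6 + -2·-4 = -4
  a_5 = -2·-4 + -2·6 = -4
  a_6 = -2·-4 + -2·-4 = 16
  a_7 = -2·16 + -2·-4 = -24
  a_8 = -2·-24 + -2·16 = 16
  a_9 = -2·16 + -2·-24 = 16
  a_10 = -2·16 + -2·16 = -64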